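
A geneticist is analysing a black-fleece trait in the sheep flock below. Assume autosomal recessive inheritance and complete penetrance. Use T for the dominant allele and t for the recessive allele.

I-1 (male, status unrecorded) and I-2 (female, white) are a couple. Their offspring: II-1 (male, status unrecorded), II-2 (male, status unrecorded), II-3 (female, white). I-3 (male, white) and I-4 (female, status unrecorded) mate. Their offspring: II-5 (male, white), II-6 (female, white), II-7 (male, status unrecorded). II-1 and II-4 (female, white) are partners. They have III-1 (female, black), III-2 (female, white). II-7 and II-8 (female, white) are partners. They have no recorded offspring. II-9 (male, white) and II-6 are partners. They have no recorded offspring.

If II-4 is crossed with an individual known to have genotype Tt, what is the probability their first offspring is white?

3/4

II-4 is white so carries T and passed t to III-1 (tt), so II-4 is Tt.
The cross gives 1/4 TT : 1/2 Tt : 1/4 tt, so P(offspring is white) = 3/4.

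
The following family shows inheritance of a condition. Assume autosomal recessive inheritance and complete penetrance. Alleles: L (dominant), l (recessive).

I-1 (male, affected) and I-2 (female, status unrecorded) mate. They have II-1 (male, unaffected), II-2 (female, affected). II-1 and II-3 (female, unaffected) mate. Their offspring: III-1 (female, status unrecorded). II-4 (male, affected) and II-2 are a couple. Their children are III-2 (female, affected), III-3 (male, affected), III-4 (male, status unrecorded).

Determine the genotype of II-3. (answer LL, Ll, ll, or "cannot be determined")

II-3's phenotype allows LL or Ll, and no parent or child forces a single allele at both positions; consistent genotype assignments exist with II-3 as LL or Ll.

cannot be determined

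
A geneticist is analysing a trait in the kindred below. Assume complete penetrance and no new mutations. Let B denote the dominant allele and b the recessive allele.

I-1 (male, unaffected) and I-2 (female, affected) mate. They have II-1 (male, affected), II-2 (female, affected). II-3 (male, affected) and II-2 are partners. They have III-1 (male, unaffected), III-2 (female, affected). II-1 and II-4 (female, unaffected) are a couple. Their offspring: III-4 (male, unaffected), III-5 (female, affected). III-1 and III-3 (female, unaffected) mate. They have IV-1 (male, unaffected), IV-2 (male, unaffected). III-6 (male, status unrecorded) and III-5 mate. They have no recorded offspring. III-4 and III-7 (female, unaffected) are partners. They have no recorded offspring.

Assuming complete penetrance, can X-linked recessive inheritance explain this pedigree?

No

Under X-linked recessive, II-2 (affected, female) cannot arise from I-1 (unaffected) × I-2 (affected).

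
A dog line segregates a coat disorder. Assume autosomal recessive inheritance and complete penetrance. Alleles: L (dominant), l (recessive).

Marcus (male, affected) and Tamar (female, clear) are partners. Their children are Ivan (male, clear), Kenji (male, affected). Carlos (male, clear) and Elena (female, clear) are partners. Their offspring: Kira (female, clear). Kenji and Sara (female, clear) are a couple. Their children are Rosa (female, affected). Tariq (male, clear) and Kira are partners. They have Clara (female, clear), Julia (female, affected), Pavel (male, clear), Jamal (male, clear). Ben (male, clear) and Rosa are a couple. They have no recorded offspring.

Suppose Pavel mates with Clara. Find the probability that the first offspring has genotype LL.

Tariq is clear so carries L and passed l to Julia (ll), so Tariq is Ll.
Kira is clear so carries L and passed l to Julia (ll), so Kira is Ll.
Pavel is a clear offspring of Tariq (Ll) × Kira (Ll), whose cross gives 1/4 LL : 1/2 Ll : 1/4 ll; conditioning on being clear, Pavel is LL with probability 1/3, Ll with probability 2/3.
Clara is a clear offspring of Tariq (Ll) × Kira (Ll), whose cross gives 1/4 LL : 1/2 Ll : 1/4 ll; conditioning on being clear, Clara is LL with probability 1/3, Ll with probability 2/3.
Summing over parental genotype combinations, P(offspring has genotype LL) = 1/9·1 + 2/9·1/2 + 2/9·1/2 + 4/9·1/4 = 4/9.

4/9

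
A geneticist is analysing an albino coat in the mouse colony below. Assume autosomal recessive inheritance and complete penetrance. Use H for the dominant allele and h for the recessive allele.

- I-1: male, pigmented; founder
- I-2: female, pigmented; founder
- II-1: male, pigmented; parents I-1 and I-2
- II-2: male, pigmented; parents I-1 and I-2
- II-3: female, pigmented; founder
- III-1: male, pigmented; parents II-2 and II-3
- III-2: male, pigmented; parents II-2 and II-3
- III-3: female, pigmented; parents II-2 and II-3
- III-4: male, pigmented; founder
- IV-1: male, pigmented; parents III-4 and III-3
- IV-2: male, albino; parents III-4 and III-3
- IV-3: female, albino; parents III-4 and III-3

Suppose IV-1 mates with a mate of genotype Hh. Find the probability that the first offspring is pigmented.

5/6

III-4 is pigmented so carries H and passed h to IV-2 (hh), so III-4 is Hh.
III-3 is pigmented so carries H and passed h to IV-2 (hh), so III-3 is Hh.
IV-1 is a pigmented offspring of III-4 (Hh) × III-3 (Hh), whose cross gives 1/4 HH : 1/2 Hh : 1/4 hh; conditioning on being pigmented, IV-1 is HH with probability 1/3, Hh with probability 2/3.
Summing over parental genotype combinations, P(offspring is pigmented) = 1/3·1 + 2/3·3/4 = 5/6.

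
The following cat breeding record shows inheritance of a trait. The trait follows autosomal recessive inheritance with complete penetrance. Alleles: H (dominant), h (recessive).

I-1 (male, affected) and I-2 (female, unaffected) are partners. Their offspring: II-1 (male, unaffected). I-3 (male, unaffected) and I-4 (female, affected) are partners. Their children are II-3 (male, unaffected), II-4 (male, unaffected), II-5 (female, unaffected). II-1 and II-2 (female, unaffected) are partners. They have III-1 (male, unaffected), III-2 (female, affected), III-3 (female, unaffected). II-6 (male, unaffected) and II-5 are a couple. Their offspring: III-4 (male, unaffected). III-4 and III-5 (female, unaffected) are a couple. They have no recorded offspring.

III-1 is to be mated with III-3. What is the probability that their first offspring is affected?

II-1 is unaffected so carries H and received h from I-1 (hh), so II-1 is Hh.
II-2 is unaffected so carries H and passed h to III-2 (hh), so II-2 is Hh.
III-1 is an unaffected offspring of II-1 (Hh) × II-2 (Hh), whose cross gives 1/4 HH : 1/2 Hh : 1/4 hh; conditioning on being unaffected, III-1 is HH with probability 1/3, Hh with probability 2/3.
III-3 is an unaffected offspring of II-1 (Hh) × II-2 (Hh), whose cross gives 1/4 HH : 1/2 Hh : 1/4 hh; conditioning on being unaffected, III-3 is HH with probability 1/3, Hh with probability 2/3.
Summing over parental genotype combinations, P(offspring is affected) = 4/9·1/4 = 1/9.

1/9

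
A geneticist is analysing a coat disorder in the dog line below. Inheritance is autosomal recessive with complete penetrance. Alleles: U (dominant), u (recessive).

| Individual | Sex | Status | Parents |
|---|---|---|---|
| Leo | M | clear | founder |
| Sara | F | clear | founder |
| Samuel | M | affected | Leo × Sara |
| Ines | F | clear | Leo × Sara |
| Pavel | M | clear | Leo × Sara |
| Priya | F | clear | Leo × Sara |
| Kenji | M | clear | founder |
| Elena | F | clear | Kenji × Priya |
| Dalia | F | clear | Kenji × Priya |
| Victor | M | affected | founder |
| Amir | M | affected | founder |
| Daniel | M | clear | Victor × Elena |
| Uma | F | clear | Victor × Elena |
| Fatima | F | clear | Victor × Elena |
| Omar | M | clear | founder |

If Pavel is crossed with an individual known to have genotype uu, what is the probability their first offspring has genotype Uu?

2/3

Leo is clear so carries U and passed u to Samuel (uu), so Leo is Uu.
Sara is clear so carries U and passed u to Samuel (uu), so Sara is Uu.
Pavel is a clear offspring of Leo (Uu) × Sara (Uu), whose cross gives 1/4 UU : 1/2 Uu : 1/4 uu; conditioning on being clear, Pavel is UU with probability 1/3, Uu with probability 2/3.
Summing over parental genotype combinations, P(offspring has genotype Uu) = 1/3·1 + 2/3·1/2 = 2/3.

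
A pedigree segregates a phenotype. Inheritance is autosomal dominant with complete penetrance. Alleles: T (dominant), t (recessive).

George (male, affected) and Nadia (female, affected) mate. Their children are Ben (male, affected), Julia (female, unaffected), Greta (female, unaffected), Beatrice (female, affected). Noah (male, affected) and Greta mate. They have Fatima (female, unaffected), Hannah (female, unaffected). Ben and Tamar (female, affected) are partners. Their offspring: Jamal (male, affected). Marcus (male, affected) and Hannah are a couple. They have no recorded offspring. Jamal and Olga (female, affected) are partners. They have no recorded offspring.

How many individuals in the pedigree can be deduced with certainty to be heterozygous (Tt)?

3

Obligate heterozygotes: George is affected so carries T and passed t to Julia (tt), so George is Tt; Nadia is affected so carries T and passed t to Julia (tt), so Nadia is Tt; Noah is affected so carries T and passed t to Fatima (tt), so Noah is Tt.
Every other individual is either homozygous by phenotype or has at least one consistent homozygous assignment, so the count is 3.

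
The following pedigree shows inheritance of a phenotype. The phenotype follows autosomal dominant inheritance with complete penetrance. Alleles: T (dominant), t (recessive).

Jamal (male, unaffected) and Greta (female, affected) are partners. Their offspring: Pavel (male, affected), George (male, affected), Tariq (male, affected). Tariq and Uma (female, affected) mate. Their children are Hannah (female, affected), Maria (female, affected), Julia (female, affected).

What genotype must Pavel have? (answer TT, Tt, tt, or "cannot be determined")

From phenotype alone, Pavel is TT or Tt.
Pavel is affected so carries T and received t from Jamal (tt), so Pavel is Tt.

Tt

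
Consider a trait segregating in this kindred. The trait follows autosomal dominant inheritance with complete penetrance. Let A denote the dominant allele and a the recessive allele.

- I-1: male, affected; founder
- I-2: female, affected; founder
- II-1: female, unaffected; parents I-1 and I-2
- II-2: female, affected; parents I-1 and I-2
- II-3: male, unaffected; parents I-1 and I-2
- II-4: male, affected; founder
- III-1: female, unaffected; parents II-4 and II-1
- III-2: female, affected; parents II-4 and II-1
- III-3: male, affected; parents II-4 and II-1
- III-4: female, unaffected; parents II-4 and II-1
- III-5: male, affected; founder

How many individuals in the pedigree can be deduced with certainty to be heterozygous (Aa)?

Obligate heterozygotes: I-1 is affected so carries A and passed a to II-1 (aa), so I-1 is Aa; I-2 is affected so carries A and passed a to II-1 (aa), so I-2 is Aa; II-4 is affected so carries A and passed a to III-1 (aa), so II-4 is Aa; III-2 is affected so carries A and received a from II-1 (aa), so III-2 is Aa; III-3 is affected so carries A and received a from II-1 (aa), so III-3 is Aa.
Every other individual is either homozygous by phenotype or has at least one consistent homozygous assignment, so the count is 5.

5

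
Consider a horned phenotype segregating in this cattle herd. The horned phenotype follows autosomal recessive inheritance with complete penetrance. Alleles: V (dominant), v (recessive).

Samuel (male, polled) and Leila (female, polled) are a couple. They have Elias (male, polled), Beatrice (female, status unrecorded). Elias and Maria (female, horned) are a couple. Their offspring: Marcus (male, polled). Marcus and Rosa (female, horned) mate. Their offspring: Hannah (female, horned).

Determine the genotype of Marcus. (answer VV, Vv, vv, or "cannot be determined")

From phenotype alone, Marcus is VV or Vv.
Marcus is polled so carries V and received v from Maria (vv), so Marcus is Vv.

Vv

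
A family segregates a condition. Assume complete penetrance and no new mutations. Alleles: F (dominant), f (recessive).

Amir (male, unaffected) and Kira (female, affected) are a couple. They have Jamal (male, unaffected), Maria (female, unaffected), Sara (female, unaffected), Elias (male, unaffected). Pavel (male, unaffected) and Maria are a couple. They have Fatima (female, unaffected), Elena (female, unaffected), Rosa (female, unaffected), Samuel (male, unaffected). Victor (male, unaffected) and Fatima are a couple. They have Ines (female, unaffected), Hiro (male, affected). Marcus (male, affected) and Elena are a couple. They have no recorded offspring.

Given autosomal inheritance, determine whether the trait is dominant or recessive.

Victor and Fatima are both unaffected yet have an affected child Hiro. Under dominance, an affected child requires at least one affected parent, so the trait cannot be dominant.

recessive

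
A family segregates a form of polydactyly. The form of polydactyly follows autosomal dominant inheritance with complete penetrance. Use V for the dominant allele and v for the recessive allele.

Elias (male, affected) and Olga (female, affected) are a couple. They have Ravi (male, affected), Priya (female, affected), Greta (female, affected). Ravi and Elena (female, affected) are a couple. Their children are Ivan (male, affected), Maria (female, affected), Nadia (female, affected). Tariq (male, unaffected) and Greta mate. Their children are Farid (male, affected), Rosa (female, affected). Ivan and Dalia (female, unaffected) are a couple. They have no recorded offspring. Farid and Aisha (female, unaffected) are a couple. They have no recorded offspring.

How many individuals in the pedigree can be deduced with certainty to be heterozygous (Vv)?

2

Obligate heterozygotes: Farid is affected so carries V and received v from Tariq (vv), so Farid is Vv; Rosa is affected so carries V and received v from Tariq (vv), so Rosa is Vv.
Every other individual is either homozygous by phenotype or has at least one consistent homozygous assignment, so the count is 2.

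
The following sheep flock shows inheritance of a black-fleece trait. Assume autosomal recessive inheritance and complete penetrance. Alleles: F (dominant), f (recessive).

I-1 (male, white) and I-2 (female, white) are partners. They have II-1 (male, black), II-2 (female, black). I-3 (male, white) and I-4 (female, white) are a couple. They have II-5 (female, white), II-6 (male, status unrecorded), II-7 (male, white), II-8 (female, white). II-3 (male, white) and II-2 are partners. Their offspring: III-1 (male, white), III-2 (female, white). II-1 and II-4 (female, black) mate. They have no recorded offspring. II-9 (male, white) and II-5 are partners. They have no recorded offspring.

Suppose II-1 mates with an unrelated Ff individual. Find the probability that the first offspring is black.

1/2

II-1 is black, so II-1 is ff.
The cross gives 1/2 Ff : 1/2 ff, so P(offspring is black) = 1/2.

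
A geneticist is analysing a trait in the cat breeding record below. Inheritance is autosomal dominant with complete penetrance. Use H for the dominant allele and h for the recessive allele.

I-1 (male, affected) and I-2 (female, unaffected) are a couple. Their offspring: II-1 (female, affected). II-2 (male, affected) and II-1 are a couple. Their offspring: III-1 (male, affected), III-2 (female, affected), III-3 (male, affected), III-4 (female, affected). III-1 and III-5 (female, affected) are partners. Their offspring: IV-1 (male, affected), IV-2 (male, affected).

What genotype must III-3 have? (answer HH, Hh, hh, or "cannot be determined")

cannot be determined

III-3's phenotype allows HH or Hh, and no parent or child forces a single allele at both positions; consistent genotype assignments exist with III-3 as HH or Hh.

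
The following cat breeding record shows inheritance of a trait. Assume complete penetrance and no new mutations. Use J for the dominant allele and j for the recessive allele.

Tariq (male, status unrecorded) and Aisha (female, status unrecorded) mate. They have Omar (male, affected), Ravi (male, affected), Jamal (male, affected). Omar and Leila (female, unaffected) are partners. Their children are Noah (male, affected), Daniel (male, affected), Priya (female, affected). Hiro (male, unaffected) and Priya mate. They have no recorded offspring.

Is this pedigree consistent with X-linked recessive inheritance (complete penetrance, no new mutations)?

A consistent assignment under X-linked recessive exists: Tariq X^J Y, Aisha X^J X^j, Omar X^j Y, Ravi X^j Y, Jamal X^j Y, Leila X^J X^j, Noah X^j Y, Daniel X^j Y, Priya X^j X^j, Hiro X^J Y.
In this assignment every recorded phenotype matches its genotype and every non-founder's genotype is obtainable from its parents' genotypes, so the pedigree is consistent.

Yes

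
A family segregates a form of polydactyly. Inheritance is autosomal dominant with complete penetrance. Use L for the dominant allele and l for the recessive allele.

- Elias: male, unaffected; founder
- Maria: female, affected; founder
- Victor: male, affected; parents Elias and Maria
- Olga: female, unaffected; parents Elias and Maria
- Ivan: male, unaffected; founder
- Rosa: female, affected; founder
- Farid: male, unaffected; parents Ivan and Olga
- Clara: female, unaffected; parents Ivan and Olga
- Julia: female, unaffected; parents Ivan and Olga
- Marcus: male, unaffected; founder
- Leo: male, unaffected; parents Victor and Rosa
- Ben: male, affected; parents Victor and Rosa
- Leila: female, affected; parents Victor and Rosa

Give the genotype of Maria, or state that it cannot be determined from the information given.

Ll

From phenotype alone, Maria is LL or Ll.
Maria is affected so carries L and passed l to Olga (ll), so Maria is Ll.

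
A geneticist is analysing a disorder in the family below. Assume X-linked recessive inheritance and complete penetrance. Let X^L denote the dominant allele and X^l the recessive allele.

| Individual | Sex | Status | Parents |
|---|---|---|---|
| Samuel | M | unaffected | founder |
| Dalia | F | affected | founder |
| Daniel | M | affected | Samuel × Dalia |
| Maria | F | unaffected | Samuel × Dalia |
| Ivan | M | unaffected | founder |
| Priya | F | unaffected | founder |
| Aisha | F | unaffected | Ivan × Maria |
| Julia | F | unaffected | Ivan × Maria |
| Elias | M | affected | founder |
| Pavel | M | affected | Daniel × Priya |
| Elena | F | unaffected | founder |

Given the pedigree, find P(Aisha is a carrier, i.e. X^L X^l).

Ivan is unaffected, so Ivan is X^L Y.
Maria is unaffected so carries L and received l from Dalia (X^l X^l), so Maria is X^L X^l.
Their cross gives offspring ratios 1/2 X^L X^L : 1/2 X^L X^l. Conditioning on Aisha being unaffected, P(X^L X^l) = 1/2 / 1 = 1/2.

1/2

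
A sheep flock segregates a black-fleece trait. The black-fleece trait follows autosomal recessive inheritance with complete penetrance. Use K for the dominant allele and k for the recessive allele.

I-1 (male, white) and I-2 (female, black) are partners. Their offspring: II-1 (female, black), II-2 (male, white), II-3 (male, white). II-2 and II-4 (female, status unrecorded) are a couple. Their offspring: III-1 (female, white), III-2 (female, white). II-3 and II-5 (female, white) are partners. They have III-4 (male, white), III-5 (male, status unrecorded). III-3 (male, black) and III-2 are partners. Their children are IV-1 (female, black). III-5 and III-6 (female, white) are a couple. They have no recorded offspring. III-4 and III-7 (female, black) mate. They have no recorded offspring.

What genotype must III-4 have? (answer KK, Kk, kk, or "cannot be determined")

III-4's phenotype allows KK or Kk, and no parent or child forces a single allele at both positions; consistent genotype assignments exist with III-4 as KK or Kk.

cannot be determined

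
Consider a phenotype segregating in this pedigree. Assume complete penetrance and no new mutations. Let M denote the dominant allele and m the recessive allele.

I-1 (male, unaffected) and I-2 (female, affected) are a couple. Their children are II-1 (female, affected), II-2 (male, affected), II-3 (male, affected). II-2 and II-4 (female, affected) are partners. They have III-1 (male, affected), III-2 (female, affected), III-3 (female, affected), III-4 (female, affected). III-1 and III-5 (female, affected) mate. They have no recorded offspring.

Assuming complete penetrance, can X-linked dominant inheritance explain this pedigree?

A consistent assignment under X-linked dominant exists: I-1 X^m Y, I-2 X^M X^M, II-1 X^M X^m, II-2 X^M Y, II-3 X^M Y, II-4 X^M X^M, III-1 X^M Y, III-2 X^M X^M, III-3 X^M X^M, III-4 X^M X^M, III-5 X^M X^M.
In this assignment every recorded phenotype matches its genotype and every non-founder's genotype is obtainable from its parents' genotypes, so the pedigree is consistent.

Yes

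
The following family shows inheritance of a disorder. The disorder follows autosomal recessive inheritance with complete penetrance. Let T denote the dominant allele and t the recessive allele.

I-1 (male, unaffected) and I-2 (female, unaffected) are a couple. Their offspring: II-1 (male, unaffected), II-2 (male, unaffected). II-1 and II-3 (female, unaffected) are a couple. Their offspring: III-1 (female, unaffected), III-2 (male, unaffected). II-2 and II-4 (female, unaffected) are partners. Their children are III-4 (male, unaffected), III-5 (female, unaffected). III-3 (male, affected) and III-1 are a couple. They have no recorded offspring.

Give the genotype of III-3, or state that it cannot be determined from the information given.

tt

III-3 is affected, so III-3 is tt.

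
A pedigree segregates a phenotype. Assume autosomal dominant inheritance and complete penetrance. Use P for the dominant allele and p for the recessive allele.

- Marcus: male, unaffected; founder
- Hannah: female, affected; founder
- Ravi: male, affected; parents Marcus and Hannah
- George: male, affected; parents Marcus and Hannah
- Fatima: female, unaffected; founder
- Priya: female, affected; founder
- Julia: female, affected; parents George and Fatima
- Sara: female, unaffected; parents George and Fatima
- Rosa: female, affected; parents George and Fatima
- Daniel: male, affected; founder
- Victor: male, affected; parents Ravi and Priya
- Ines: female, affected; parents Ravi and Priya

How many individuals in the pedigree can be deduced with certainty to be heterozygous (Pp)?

Obligate heterozygotes: Ravi is affected so carries P and received p from Marcus (pp), so Ravi is Pp; George is affected so carries P and received p from Marcus (pp), so George is Pp; Julia is affected so carries P and received p from Fatima (pp), so Julia is Pp; Rosa is affected so carries P and received p from Fatima (pp), so Rosa is Pp.
Every other individual is either homozygous by phenotype or has at least one consistent homozygous assignment, so the count is 4.

4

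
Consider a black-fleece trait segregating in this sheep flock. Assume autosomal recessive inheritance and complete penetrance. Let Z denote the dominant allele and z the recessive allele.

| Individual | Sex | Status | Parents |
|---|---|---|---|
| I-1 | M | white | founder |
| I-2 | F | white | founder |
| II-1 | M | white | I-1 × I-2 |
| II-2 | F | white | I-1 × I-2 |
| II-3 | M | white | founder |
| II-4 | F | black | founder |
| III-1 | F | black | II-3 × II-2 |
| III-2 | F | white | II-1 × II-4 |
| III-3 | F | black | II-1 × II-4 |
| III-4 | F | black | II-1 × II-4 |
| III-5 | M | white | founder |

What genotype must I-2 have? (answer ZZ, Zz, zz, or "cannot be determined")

I-2's phenotype allows ZZ or Zz, and no parent or child forces a single allele at both positions; consistent genotype assignments exist with I-2 as ZZ or Zz.

cannot be determined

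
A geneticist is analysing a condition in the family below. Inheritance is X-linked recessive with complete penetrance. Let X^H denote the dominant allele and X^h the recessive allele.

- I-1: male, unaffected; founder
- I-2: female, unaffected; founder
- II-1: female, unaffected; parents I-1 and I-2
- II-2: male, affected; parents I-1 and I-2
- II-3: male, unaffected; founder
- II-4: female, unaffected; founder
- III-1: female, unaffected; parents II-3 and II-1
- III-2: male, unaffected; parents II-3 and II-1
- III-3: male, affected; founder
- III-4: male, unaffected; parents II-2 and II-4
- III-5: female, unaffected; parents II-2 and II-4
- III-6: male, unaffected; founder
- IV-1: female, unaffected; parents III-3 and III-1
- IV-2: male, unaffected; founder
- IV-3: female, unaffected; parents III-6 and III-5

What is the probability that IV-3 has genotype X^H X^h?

III-6 is unaffected, so III-6 is X^H Y.
III-5 is unaffected so carries H and received h from II-2 (X^h Y), so III-5 is X^H X^h.
Their cross gives offspring ratios 1/2 X^H X^H : 1/2 X^H X^h. Conditioning on IV-3 being unaffected, P(X^H X^h) = 1/2 / 1 = 1/2.

1/2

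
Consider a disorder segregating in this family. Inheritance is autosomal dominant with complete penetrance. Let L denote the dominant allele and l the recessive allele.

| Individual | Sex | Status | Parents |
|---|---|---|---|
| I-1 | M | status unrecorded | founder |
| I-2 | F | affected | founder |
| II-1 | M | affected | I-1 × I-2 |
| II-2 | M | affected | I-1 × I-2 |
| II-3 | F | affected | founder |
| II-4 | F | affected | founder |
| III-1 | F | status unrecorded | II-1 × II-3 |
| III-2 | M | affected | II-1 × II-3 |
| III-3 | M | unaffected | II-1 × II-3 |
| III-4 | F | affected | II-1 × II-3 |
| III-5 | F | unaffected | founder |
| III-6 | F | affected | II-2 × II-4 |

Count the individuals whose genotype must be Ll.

Obligate heterozygotes: II-1 is affected so carries L and passed l to III-3 (ll), so II-1 is Ll; II-3 is affected so carries L and passed l to III-3 (ll), so II-3 is Ll.
Every other individual is either homozygous by phenotype or has at least one consistent homozygous assignment, so the count is 2.

2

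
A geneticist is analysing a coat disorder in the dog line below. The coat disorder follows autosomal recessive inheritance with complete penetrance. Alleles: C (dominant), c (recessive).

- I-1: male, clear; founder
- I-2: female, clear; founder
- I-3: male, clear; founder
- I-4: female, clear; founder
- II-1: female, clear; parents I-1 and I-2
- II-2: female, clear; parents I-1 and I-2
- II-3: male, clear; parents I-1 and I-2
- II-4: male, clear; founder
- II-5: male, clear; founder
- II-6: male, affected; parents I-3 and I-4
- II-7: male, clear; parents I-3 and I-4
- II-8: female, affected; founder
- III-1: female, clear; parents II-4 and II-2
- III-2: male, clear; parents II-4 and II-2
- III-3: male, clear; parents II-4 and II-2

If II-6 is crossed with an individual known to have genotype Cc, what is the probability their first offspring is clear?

1/2

II-6 is affected, so II-6 is cc.
The cross gives 1/2 Cc : 1/2 cc, so P(offspring is clear) = 1/2.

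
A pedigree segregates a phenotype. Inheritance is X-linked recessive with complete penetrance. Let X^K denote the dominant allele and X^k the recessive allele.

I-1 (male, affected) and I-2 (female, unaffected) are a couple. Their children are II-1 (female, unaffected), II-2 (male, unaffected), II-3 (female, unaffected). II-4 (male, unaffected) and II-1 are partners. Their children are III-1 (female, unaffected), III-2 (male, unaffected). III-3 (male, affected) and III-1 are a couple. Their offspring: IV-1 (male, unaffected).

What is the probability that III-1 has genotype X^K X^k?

II-4 is unaffected, so II-4 is X^K Y.
II-1 is unaffected so carries K and received k from I-1 (X^k Y), so II-1 is X^K X^k.
Their cross gives offspring ratios 1/2 X^K X^K : 1/2 X^K X^k. Conditioning on III-1 being unaffected, P(X^K X^k) = 1/2 / 1 = 1/2 before taking III-1's own offspring into account.
III-3 is affected, so III-3 is X^k Y.
Now use III-1's offspring. Probability of each recorded status — unaffected son IV-1: 1/2 if III-1 is X^K X^k, 1 if X^K X^K.
Bayes: P(X^K X^k) = 1/2·1/2 / (1/2·1/2 + 1/2·1) = 1/3.

1/3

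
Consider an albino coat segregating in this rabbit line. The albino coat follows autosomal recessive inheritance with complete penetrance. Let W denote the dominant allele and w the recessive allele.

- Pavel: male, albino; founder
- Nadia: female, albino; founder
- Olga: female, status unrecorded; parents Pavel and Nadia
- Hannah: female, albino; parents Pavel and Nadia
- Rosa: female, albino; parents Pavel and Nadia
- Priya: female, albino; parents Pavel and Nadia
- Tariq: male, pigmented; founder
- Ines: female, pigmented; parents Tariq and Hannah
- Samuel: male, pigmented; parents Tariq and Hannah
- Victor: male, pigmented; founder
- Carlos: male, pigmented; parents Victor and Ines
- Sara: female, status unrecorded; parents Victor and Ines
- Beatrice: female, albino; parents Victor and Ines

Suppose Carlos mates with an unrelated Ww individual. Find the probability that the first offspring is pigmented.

5/6

Victor is pigmented so carries W and passed w to Beatrice (ww), so Victor is Ww.
Ines is pigmented so carries W and received w from Hannah (ww), so Ines is Ww.
Carlos is a pigmented offspring of Victor (Ww) × Ines (Ww), whose cross gives 1/4 WW : 1/2 Ww : 1/4 ww; conditioning on being pigmented, Carlos is WW with probability 1/3, Ww with probability 2/3.
Summing over parental genotype combinations, P(offspring is pigmented) = 1/3·1 + 2/3·3/4 = 5/6.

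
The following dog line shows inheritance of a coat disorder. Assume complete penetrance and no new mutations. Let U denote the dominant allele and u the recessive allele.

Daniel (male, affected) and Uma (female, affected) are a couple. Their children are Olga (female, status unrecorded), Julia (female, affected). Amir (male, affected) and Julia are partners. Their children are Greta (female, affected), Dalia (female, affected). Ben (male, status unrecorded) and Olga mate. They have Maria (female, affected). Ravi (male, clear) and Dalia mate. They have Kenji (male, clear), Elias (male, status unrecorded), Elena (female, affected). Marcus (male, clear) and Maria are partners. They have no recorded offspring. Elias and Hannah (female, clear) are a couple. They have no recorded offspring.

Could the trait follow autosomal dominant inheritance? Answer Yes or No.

Yes

A consistent assignment under autosomal dominant exists: Daniel UU, Uma UU, Olga UU, Julia UU, Amir Uu, Ben UU, Greta UU, Dalia Uu, Ravi uu, Maria UU, Marcus uu, Kenji uu, Elias Uu, Elena Uu, Hannah uu.
In this assignment every recorded phenotype matches its genotype and every non-founder's genotype is obtainable from its parents' genotypes, so the pedigree is consistent.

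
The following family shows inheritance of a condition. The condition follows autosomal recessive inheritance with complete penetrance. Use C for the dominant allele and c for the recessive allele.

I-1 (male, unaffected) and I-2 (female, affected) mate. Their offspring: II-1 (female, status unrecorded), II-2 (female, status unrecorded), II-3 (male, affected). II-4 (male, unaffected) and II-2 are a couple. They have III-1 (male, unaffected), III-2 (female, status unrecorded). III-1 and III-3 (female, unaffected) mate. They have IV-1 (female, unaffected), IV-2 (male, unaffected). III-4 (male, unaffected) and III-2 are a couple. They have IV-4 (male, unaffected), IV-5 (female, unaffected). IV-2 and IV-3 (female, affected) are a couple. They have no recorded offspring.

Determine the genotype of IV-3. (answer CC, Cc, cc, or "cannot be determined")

IV-3 is affected, so IV-3 is cc.

cc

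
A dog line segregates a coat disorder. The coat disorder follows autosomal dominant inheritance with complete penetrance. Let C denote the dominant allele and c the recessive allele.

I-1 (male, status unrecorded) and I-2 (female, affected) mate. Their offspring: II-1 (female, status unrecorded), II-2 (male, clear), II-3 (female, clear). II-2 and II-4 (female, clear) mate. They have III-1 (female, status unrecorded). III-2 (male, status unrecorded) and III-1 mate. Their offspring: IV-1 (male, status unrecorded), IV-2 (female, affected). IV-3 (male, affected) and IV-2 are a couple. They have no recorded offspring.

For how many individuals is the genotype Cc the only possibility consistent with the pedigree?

Obligate heterozygotes: I-2 is affected so carries C and passed c to II-2 (cc), so I-2 is Cc; IV-2 is affected so carries C and received c from III-1 (cc), so IV-2 is Cc.
Every other individual is either homozygous by phenotype or has at least one consistent homozygous assignment, so the count is 2.

2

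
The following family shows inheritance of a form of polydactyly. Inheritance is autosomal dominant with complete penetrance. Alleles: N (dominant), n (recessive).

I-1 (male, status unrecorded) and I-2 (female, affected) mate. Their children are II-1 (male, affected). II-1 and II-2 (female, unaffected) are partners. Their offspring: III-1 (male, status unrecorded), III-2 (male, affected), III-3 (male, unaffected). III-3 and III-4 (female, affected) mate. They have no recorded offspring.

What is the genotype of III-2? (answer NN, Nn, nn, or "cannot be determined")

Nn

From phenotype alone, III-2 is NN or Nn.
III-2 is affected so carries N and received n from II-2 (nn), so III-2 is Nn.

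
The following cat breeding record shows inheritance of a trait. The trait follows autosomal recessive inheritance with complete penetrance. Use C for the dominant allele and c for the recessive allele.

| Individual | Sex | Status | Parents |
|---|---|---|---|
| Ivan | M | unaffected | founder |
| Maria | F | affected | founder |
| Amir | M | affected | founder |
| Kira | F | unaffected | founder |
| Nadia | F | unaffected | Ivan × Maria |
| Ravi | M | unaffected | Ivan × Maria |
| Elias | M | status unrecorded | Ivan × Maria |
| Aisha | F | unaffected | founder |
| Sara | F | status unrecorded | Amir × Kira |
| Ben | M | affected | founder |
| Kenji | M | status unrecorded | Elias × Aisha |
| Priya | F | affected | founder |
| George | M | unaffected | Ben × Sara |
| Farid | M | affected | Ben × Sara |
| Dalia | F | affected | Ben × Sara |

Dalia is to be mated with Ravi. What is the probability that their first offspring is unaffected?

1/2

Dalia is affected, so Dalia is cc.
Ravi is unaffected so carries C and received c from Maria (cc), so Ravi is Cc.
The cross gives 1/2 Cc : 1/2 cc, so P(offspring is unaffected) = 1/2.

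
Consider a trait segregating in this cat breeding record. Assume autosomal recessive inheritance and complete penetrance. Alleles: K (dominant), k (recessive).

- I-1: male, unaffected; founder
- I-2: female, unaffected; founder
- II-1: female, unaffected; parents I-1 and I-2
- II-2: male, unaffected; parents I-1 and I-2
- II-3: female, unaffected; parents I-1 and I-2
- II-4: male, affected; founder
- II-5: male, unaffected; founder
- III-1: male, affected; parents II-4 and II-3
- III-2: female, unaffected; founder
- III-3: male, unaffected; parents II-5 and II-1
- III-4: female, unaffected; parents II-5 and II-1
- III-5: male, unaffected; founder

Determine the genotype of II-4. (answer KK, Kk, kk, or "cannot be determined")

kk

II-4 is affected, so II-4 is kk.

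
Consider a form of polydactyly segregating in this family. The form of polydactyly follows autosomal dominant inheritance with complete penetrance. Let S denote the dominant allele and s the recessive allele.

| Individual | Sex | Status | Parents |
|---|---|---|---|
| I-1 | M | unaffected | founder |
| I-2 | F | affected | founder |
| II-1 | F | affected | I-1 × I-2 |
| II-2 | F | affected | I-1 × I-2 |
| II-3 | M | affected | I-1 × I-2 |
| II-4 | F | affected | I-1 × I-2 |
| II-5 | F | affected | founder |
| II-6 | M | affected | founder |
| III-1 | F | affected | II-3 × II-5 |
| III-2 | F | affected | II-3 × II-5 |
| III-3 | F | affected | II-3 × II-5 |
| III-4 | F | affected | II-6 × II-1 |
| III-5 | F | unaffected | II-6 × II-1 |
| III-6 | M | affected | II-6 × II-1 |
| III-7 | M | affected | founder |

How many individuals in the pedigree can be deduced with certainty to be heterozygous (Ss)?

Obligate heterozygotes: II-1 is affected so carries S and received s from I-1 (ss), so II-1 is Ss; II-2 is affected so carries S and received s from I-1 (ss), so II-2 is Ss; II-3 is affected so carries S and received s from I-1 (ss), so II-3 is Ss; II-4 is affected so carries S and received s from I-1 (ss), so II-4 is Ss; II-6 is affected so carries S and passed s to III-5 (ss), so II-6 is Ss.
Every other individual is either homozygous by phenotype or has at least one consistent homozygous assignment, so the count is 5.

5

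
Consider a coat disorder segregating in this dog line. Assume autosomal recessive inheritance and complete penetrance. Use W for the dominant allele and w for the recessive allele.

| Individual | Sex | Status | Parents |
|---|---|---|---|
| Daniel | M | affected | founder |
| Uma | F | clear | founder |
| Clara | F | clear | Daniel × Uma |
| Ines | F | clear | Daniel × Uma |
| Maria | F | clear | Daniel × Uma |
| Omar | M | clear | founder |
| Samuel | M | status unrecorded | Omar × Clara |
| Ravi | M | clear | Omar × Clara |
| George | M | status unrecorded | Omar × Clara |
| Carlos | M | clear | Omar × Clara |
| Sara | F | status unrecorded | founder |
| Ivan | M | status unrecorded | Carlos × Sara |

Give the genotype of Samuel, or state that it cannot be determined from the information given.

cannot be determined

Samuel's phenotype is unrecorded, and no parent or child forces a single allele at both positions; consistent genotype assignments exist with Samuel as WW or Ww or ww.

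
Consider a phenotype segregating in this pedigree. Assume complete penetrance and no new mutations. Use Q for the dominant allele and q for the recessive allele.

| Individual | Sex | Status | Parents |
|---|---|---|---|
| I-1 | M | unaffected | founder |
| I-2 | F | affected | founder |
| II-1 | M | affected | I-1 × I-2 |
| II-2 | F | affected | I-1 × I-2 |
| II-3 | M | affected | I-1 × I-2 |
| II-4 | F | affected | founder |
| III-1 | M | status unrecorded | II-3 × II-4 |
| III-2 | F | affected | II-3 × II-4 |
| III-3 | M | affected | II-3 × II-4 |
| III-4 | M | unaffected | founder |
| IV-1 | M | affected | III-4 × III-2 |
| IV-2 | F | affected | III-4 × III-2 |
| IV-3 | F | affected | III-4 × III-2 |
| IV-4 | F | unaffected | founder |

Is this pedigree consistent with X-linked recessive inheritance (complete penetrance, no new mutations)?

No

Under X-linked recessive, II-2 (affected, female) cannot arise from I-1 (unaffected) × I-2 (affected).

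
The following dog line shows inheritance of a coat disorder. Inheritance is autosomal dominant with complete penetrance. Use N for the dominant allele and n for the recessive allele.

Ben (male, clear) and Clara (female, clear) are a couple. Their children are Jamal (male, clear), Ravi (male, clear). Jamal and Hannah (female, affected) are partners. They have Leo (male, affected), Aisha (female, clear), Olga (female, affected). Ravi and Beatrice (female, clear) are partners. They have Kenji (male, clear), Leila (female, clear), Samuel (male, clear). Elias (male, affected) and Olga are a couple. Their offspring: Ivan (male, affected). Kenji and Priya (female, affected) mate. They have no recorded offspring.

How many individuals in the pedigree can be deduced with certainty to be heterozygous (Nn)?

Obligate heterozygotes: Hannah is affected so carries N and passed n to Aisha (nn), so Hannah is Nn; Leo is affected so carries N and received n from Jamal (nn), so Leo is Nn; Olga is affected so carries N and received n from Jamal (nn), so Olga is Nn.
Every other individual is either homozygous by phenotype or has at least one consistent homozygous assignment, so the count is 3.

3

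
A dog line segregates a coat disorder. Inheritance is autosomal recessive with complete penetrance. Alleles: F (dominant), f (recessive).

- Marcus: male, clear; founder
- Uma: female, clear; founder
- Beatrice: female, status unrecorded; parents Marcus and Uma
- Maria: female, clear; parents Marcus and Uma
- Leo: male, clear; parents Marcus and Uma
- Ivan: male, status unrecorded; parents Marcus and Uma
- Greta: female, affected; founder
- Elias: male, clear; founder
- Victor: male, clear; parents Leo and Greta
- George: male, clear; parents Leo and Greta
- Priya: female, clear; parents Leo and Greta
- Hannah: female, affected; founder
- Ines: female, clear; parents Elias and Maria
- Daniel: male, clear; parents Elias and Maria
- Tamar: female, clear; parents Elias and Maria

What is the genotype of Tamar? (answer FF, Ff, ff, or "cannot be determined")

Tamar's phenotype allows FF or Ff, and no parent or child forces a single allele at both positions; consistent genotype assignments exist with Tamar as FF or Ff.

cannot be determined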